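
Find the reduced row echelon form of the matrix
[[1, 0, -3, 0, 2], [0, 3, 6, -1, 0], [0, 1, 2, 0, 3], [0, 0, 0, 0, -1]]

ρ2 -> 1/3·ρ2
  [ 1  0  -3     0   2 ]
  [ 0  1   2  -1/3   0 ]
  [ 0  1   2     0   3 ]
  [ 0  0   0     0  -1 ]
ρ3 -> ρ3 − ρ2
  [ 1  0  -3     0   2 ]
  [ 0  1   2  -1/3   0 ]
  [ 0  0   0   1/3   3 ]
  [ 0  0   0     0  -1 ]
ρ3 -> 3·ρ3
  [ 1  0  -3     0   2 ]
  [ 0  1   2  -1/3   0 ]
  [ 0  0   0     1   9 ]
  [ 0  0   0     0  -1 ]
ρ4 -> -1·ρ4
  [ 1  0  -3     0  2 ]
  [ 0  1   2  -1/3  0 ]
  [ 0  0   0     1  9 ]
  [ 0  0   0     0  1 ]
ρ3 -> ρ3 − 9·ρ4
  [ 1  0  -3     0  2 ]
  [ 0  1   2  -1/3  0 ]
  [ 0  0   0     1  0 ]
  [ 0  0   0     0  1 ]
ρ1 -> ρ1 − 2·ρ4
  [ 1  0  -3     0  0 ]
  [ 0  1   2  -1/3  0 ]
  [ 0  0   0     1  0 ]
  [ 0  0   0     0  1 ]
ρ2 -> ρ2 + 1/3·ρ3
  [ 1  0  -3  0  0 ]
  [ 0  1   2  0  0 ]
  [ 0  0   0  1  0 ]
  [ 0  0   0  0  1 ]

[[1, 0, -3, 0, 0], [0, 1, 2, 0, 0], [0, 0, 0, 1, 0], [0, 0, 0, 0, 1]]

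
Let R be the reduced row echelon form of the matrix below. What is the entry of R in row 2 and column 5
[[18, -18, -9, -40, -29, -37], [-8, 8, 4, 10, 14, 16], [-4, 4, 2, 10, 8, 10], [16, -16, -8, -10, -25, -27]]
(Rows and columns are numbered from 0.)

1

R1 -> 1/18·R1
  [  1   -1  -1/2  -20/9  -29/18  -37/18 ]
  [ -8    8     4     10      14      16 ]
  [ -4    4     2     10       8      10 ]
  [ 16  -16    -8    -10     -25     -27 ]
R2 -> R2 + 8·R1
  [  1   -1  -1/2  -20/9  -29/18  -37/18 ]
  [  0    0     0  -70/9    10/9    -4/9 ]
  [ -4    4     2     10       8      10 ]
  [ 16  -16    -8    -10     -25     -27 ]
R3 -> R3 + 4·R1
  [  1   -1  -1/2  -20/9  -29/18  -37/18 ]
  [  0    0     0  -70/9    10/9    -4/9 ]
  [  0    0     0   10/9    14/9    16/9 ]
  [ 16  -16    -8    -10     -25     -27 ]
R4 -> R4 − 16·R1
  [ 1  -1  -1/2  -20/9  -29/18  -37/18 ]
  [ 0   0     0  -70/9    10/9    -4/9 ]
  [ 0   0     0   10/9    14/9    16/9 ]
  [ 0   0     0  230/9     7/9    53/9 ]
R2 -> -9/70·R2
  [ 1  -1  -1/2  -20/9  -29/18  -37/18 ]
  [ 0   0     0      1    -1/7    2/35 ]
  [ 0   0     0   10/9    14/9    16/9 ]
  [ 0   0     0  230/9     7/9    53/9 ]
R3 -> R3 − 10/9·R2
  [ 1  -1  -1/2  -20/9  -29/18  -37/18 ]
  [ 0   0     0      1    -1/7    2/35 ]
  [ 0   0     0      0    12/7    12/7 ]
  [ 0   0     0  230/9     7/9    53/9 ]
R4 -> R4 − 230/9·R2
  [ 1  -1  -1/2  -20/9  -29/18  -37/18 ]
  [ 0   0     0      1    -1/7    2/35 ]
  [ 0   0     0      0    12/7    12/7 ]
  [ 0   0     0      0    31/7    31/7 ]
R3 -> 7/12·R3
  [ 1  -1  -1/2  -20/9  -29/18  -37/18 ]
  [ 0   0     0      1    -1/7    2/35 ]
  [ 0   0     0      0       1       1 ]
  [ 0   0     0      0    31/7    31/7 ]
R4 -> R4 − 31/7·R3
  [ 1  -1  -1/2  -20/9  -29/18  -37/18 ]
  [ 0   0     0      1    -1/7    2/35 ]
  [ 0   0     0      0       1       1 ]
  [ 0   0     0      0       0       0 ]
R2 -> R2 + 1/7·R3
  [ 1  -1  -1/2  -20/9  -29/18  -37/18 ]
  [ 0   0     0      1       0     1/5 ]
  [ 0   0     0      0       1       1 ]
  [ 0   0     0      0       0       0 ]
R1 -> R1 + 29/18·R3
  [ 1  -1  -1/2  -20/9  0  -4/9 ]
  [ 0   0     0      1  0   1/5 ]
  [ 0   0     0      0  1     1 ]
  [ 0   0     0      0  0     0 ]
R1 -> R1 + 20/9·R2
  [ 1  -1  -1/2  0  0    0 ]
  [ 0   0     0  1  0  1/5 ]
  [ 0   0     0  0  1    1 ]
  [ 0   0     0  0  0    0 ]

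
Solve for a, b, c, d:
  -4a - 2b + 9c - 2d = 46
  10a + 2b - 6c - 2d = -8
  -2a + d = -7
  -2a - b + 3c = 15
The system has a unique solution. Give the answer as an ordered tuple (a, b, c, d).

Form the augmented matrix and row-reduce:
  [ -4  -2   9  -2  |  46 ]
  [ 10   2  -6  -2  |  -8 ]
  [ -2   0   0   1  |  -7 ]
  [ -2  -1   3   0  |  15 ]
R1 ← -1/4·R1
R2 ← R2 − 10·R1
R3 ← R3 + 2·R1
R4 ← R4 + 2·R1
R2 ← -1/3·R2
R3 ← R3 − R2
R4 ← R4 + 3/2·R3
R4 ← 2·R4
R3 ← R3 + 1/3·R4
R2 ← R2 − 7/3·R4
R1 ← R1 − 1/2·R4
R2 ← R2 + 11/2·R3
R1 ← R1 + 9/4·R3
R1 ← R1 − 1/2·R2
Reading off the last column: a = 4, b = -5, c = 6, d = 1.

(4, -5, 6, 1)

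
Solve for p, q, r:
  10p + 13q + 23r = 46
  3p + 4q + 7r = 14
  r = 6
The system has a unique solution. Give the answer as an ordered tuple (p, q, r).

(-4, -4, 6)

Form the augmented matrix and row-reduce:
  [ 10  13  23  |  46 ]
  [  3   4   7  |  14 ]
  [  0   0   1  |   6 ]
R1 ← 1/10·R1
R2 ← R2 − 3·R1
R2 ← 10·R2
R2 ← R2 − R3
R1 ← R1 − 23/10·R3
R1 ← R1 − 13/10·R2
Reading off the last column: p = -4, q = -4, r = 6.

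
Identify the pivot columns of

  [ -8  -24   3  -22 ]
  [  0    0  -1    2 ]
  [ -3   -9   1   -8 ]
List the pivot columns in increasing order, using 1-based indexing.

1, 3

Multiply ρ1 by -1/8.
  [  1   3  -3/8  11/4 ]
  [  0   0    -1     2 ]
  [ -3  -9     1    -8 ]
Add 3 times ρ1 to ρ3.
  [ 1  3  -3/8  11/4 ]
  [ 0  0    -1     2 ]
  [ 0  0  -1/8   1/4 ]
Multiply ρ2 by -1.
  [ 1  3  -3/8  11/4 ]
  [ 0  0     1    -2 ]
  [ 0  0  -1/8   1/4 ]
Add 1/8 times ρ2 to ρ3.
  [ 1  3  -3/8  11/4 ]
  [ 0  0     1    -2 ]
  [ 0  0     0     0 ]
Add 3/8 times ρ2 to ρ1.
  [ 1  3  0   2 ]
  [ 0  0  1  -2 ]
  [ 0  0  0   0 ]
Pivot columns are the columns containing a leading 1.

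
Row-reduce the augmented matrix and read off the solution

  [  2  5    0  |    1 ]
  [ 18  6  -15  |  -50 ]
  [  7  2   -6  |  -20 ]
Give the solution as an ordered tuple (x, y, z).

(-2, 1, 4/3)

ρ1 ← 1/2·ρ1
  [  1  5/2    0  |  1/2 ]
  [ 18    6  -15  |  -50 ]
  [  7    2   -6  |  -20 ]
ρ2 ← ρ2 − 18·ρ1
  [ 1  5/2    0  |  1/2 ]
  [ 0  -39  -15  |  -59 ]
  [ 7    2   -6  |  -20 ]
ρ3 ← ρ3 − 7·ρ1
  [ 1    5/2    0  |    1/2 ]
  [ 0    -39  -15  |    -59 ]
  [ 0  -31/2   -6  |  -47/2 ]
ρ2 ← -1/39·ρ2
  [ 1    5/2     0  |    1/2 ]
  [ 0      1  5/13  |  59/39 ]
  [ 0  -31/2    -6  |  -47/2 ]
ρ3 ← ρ3 + 31/2·ρ2
  [ 1  5/2      0  |    1/2 ]
  [ 0    1   5/13  |  59/39 ]
  [ 0    0  -1/26  |  -2/39 ]
ρ3 ← -26·ρ3
  [ 1  5/2     0  |    1/2 ]
  [ 0    1  5/13  |  59/39 ]
  [ 0    0     1  |    4/3 ]
ρ2 ← ρ2 − 5/13·ρ3
  [ 1  5/2  0  |  1/2 ]
  [ 0    1  0  |    1 ]
  [ 0    0  1  |  4/3 ]
ρ1 ← ρ1 − 5/2·ρ2
  [ 1  0  0  |   -2 ]
  [ 0  1  0  |    1 ]
  [ 0  0  1  |  4/3 ]
Reading off the last column: x = -2, y = 1, z = 4/3.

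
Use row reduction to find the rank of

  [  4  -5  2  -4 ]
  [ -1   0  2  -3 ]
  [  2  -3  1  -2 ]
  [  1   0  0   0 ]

rank = 4

R1 -> 1/4·R1
  [  1  -5/4  1/2  -1 ]
  [ -1     0    2  -3 ]
  [  2    -3    1  -2 ]
  [  1     0    0   0 ]
R2 -> R2 + R1
  [ 1  -5/4  1/2  -1 ]
  [ 0  -5/4  5/2  -4 ]
  [ 2    -3    1  -2 ]
  [ 1     0    0   0 ]
R3 -> R3 − 2·R1
  [ 1  -5/4  1/2  -1 ]
  [ 0  -5/4  5/2  -4 ]
  [ 0  -1/2    0   0 ]
  [ 1     0    0   0 ]
R4 -> R4 − R1
  [ 1  -5/4   1/2  -1 ]
  [ 0  -5/4   5/2  -4 ]
  [ 0  -1/2     0   0 ]
  [ 0   5/4  -1/2   1 ]
R2 -> -4/5·R2
  [ 1  -5/4   1/2    -1 ]
  [ 0     1    -2  16/5 ]
  [ 0  -1/2     0     0 ]
  [ 0   5/4  -1/2     1 ]
R3 -> R3 + 1/2·R2
  [ 1  -5/4   1/2    -1 ]
  [ 0     1    -2  16/5 ]
  [ 0     0    -1   8/5 ]
  [ 0   5/4  -1/2     1 ]
R4 -> R4 − 5/4·R2
  [ 1  -5/4  1/2    -1 ]
  [ 0     1   -2  16/5 ]
  [ 0     0   -1   8/5 ]
  [ 0     0    2    -3 ]
R3 -> -1·R3
  [ 1  -5/4  1/2    -1 ]
  [ 0     1   -2  16/5 ]
  [ 0     0    1  -8/5 ]
  [ 0     0    2    -3 ]
R4 -> R4 − 2·R3
  [ 1  -5/4  1/2    -1 ]
  [ 0     1   -2  16/5 ]
  [ 0     0    1  -8/5 ]
  [ 0     0    0   1/5 ]
R4 -> 5·R4
  [ 1  -5/4  1/2    -1 ]
  [ 0     1   -2  16/5 ]
  [ 0     0    1  -8/5 ]
  [ 0     0    0     1 ]
R3 -> R3 + 8/5·R4
  [ 1  -5/4  1/2    -1 ]
  [ 0     1   -2  16/5 ]
  [ 0     0    1     0 ]
  [ 0     0    0     1 ]
R2 -> R2 − 16/5·R4
  [ 1  -5/4  1/2  -1 ]
  [ 0     1   -2   0 ]
  [ 0     0    1   0 ]
  [ 0     0    0   1 ]
R1 -> R1 + R4
  [ 1  -5/4  1/2  0 ]
  [ 0     1   -2  0 ]
  [ 0     0    1  0 ]
  [ 0     0    0  1 ]
R2 -> R2 + 2·R3
  [ 1  -5/4  1/2  0 ]
  [ 0     1    0  0 ]
  [ 0     0    1  0 ]
  [ 0     0    0  1 ]
R1 -> R1 − 1/2·R3
  [ 1  -5/4  0  0 ]
  [ 0     1  0  0 ]
  [ 0     0  1  0 ]
  [ 0     0  0  1 ]
R1 -> R1 + 5/4·R2
  [ 1  0  0  0 ]
  [ 0  1  0  0 ]
  [ 0  0  1  0 ]
  [ 0  0  0  1 ]
The reduced form has 4 nonzero rows.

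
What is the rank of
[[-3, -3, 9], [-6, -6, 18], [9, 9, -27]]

ρ1 → -1/3·ρ1
  [  1   1   -3 ]
  [ -6  -6   18 ]
  [  9   9  -27 ]
ρ2 → ρ2 + 6·ρ1
  [ 1  1   -3 ]
  [ 0  0    0 ]
  [ 9  9  -27 ]
ρ3 → ρ3 − 9·ρ1
  [ 1  1  -3 ]
  [ 0  0   0 ]
  [ 0  0   0 ]
The reduced form has 1 nonzero row.

rank = 1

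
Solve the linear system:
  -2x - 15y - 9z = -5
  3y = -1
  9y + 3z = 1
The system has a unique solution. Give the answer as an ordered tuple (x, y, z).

(-1, -1/3, 4/3)

Form the augmented matrix and row-reduce:
  [ -2  -15  -9  |  -5 ]
  [  0    3   0  |  -1 ]
  [  0    9   3  |   1 ]
Multiply R1 by -1/2.
  [ 1  15/2  9/2  |  5/2 ]
  [ 0     3    0  |   -1 ]
  [ 0     9    3  |    1 ]
Multiply R2 by 1/3.
  [ 1  15/2  9/2  |   5/2 ]
  [ 0     1    0  |  -1/3 ]
  [ 0     9    3  |     1 ]
Subtract 9 times R2 from R3.
  [ 1  15/2  9/2  |   5/2 ]
  [ 0     1    0  |  -1/3 ]
  [ 0     0    3  |     4 ]
Multiply R3 by 1/3.
  [ 1  15/2  9/2  |   5/2 ]
  [ 0     1    0  |  -1/3 ]
  [ 0     0    1  |   4/3 ]
Subtract 9/2 times R3 from R1.
  [ 1  15/2  0  |  -7/2 ]
  [ 0     1  0  |  -1/3 ]
  [ 0     0  1  |   4/3 ]
Subtract 15/2 times R2 from R1.
  [ 1  0  0  |    -1 ]
  [ 0  1  0  |  -1/3 ]
  [ 0  0  1  |   4/3 ]
Reading off the last column: x = -1, y = -1/3, z = 4/3.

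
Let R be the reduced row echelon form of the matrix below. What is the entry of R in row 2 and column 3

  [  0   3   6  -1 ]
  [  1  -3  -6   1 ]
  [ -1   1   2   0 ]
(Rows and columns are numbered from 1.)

r1 <-> r2
  [  1  -3  -6   1 ]
  [  0   3   6  -1 ]
  [ -1   1   2   0 ]
r3 := r3 + r1
  [ 1  -3  -6   1 ]
  [ 0   3   6  -1 ]
  [ 0  -2  -4   1 ]
r2 := 1/3·r2
  [ 1  -3  -6     1 ]
  [ 0   1   2  -1/3 ]
  [ 0  -2  -4     1 ]
r3 := r3 + 2·r2
  [ 1  -3  -6     1 ]
  [ 0   1   2  -1/3 ]
  [ 0   0   0   1/3 ]
r3 := 3·r3
  [ 1  -3  -6     1 ]
  [ 0   1   2  -1/3 ]
  [ 0   0   0     1 ]
r2 := r2 + 1/3·r3
  [ 1  -3  -6  1 ]
  [ 0   1   2  0 ]
  [ 0   0   0  1 ]
r1 := r1 − r3
  [ 1  -3  -6  0 ]
  [ 0   1   2  0 ]
  [ 0   0   0  1 ]
r1 := r1 + 3·r2
  [ 1  0  0  0 ]
  [ 0  1  2  0 ]
  [ 0  0  0  1 ]

2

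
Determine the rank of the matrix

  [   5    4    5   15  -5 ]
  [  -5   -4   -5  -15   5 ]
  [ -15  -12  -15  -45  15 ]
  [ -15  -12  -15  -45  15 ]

R1 → 1/5·R1
R2 → R2 + 5·R1
R3 → R3 + 15·R1
R4 → R4 + 15·R1
The reduced form has 1 nonzero row.

rank = 1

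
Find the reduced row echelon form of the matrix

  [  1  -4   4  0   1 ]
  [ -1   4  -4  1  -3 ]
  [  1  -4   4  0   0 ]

[[1, -4, 4, 0, 0], [0, 0, 0, 1, 0], [0, 0, 0, 0, 1]]

r2 ← r2 + r1
  [ 1  -4  4  0   1 ]
  [ 0   0  0  1  -2 ]
  [ 1  -4  4  0   0 ]
r3 ← r3 − r1
  [ 1  -4  4  0   1 ]
  [ 0   0  0  1  -2 ]
  [ 0   0  0  0  -1 ]
r3 ← -1·r3
  [ 1  -4  4  0   1 ]
  [ 0   0  0  1  -2 ]
  [ 0   0  0  0   1 ]
r2 ← r2 + 2·r3
  [ 1  -4  4  0  1 ]
  [ 0   0  0  1  0 ]
  [ 0   0  0  0  1 ]
r1 ← r1 − r3
  [ 1  -4  4  0  0 ]
  [ 0   0  0  1  0 ]
  [ 0   0  0  0  1 ]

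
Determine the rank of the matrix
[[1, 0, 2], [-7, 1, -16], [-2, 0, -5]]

rank = 3

R2 -> R2 + 7·R1
  [  1  0   2 ]
  [  0  1  -2 ]
  [ -2  0  -5 ]
R3 -> R3 + 2·R1
  [ 1  0   2 ]
  [ 0  1  -2 ]
  [ 0  0  -1 ]
R3 -> -1·R3
  [ 1  0   2 ]
  [ 0  1  -2 ]
  [ 0  0   1 ]
R2 -> R2 + 2·R3
  [ 1  0  2 ]
  [ 0  1  0 ]
  [ 0  0  1 ]
R1 -> R1 − 2·R3
  [ 1  0  0 ]
  [ 0  1  0 ]
  [ 0  0  1 ]
The reduced form has 3 nonzero rows.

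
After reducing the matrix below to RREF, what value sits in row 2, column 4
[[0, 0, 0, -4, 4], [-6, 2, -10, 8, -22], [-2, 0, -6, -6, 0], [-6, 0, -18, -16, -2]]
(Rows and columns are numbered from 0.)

-1

R1 <=> R2
  [ -6  2  -10    8  -22 ]
  [  0  0    0   -4    4 ]
  [ -2  0   -6   -6    0 ]
  [ -6  0  -18  -16   -2 ]
R1 → -1/6·R1
  [  1  -1/3  5/3  -4/3  11/3 ]
  [  0     0    0    -4     4 ]
  [ -2     0   -6    -6     0 ]
  [ -6     0  -18   -16    -2 ]
R3 → R3 + 2·R1
  [  1  -1/3   5/3   -4/3  11/3 ]
  [  0     0     0     -4     4 ]
  [  0  -2/3  -8/3  -26/3  22/3 ]
  [ -6     0   -18    -16    -2 ]
R4 → R4 + 6·R1
  [ 1  -1/3   5/3   -4/3  11/3 ]
  [ 0     0     0     -4     4 ]
  [ 0  -2/3  -8/3  -26/3  22/3 ]
  [ 0    -2    -8    -24    20 ]
R2 <=> R3
  [ 1  -1/3   5/3   -4/3  11/3 ]
  [ 0  -2/3  -8/3  -26/3  22/3 ]
  [ 0     0     0     -4     4 ]
  [ 0    -2    -8    -24    20 ]
R2 → -3/2·R2
  [ 1  -1/3  5/3  -4/3  11/3 ]
  [ 0     1    4    13   -11 ]
  [ 0     0    0    -4     4 ]
  [ 0    -2   -8   -24    20 ]
R4 → R4 + 2·R2
  [ 1  -1/3  5/3  -4/3  11/3 ]
  [ 0     1    4    13   -11 ]
  [ 0     0    0    -4     4 ]
  [ 0     0    0     2    -2 ]
R3 → -1/4·R3
  [ 1  -1/3  5/3  -4/3  11/3 ]
  [ 0     1    4    13   -11 ]
  [ 0     0    0     1    -1 ]
  [ 0     0    0     2    -2 ]
R4 → R4 − 2·R3
  [ 1  -1/3  5/3  -4/3  11/3 ]
  [ 0     1    4    13   -11 ]
  [ 0     0    0     1    -1 ]
  [ 0     0    0     0     0 ]
R2 → R2 − 13·R3
  [ 1  -1/3  5/3  -4/3  11/3 ]
  [ 0     1    4     0     2 ]
  [ 0     0    0     1    -1 ]
  [ 0     0    0     0     0 ]
R1 → R1 + 4/3·R3
  [ 1  -1/3  5/3  0  7/3 ]
  [ 0     1    4  0    2 ]
  [ 0     0    0  1   -1 ]
  [ 0     0    0  0    0 ]
R1 → R1 + 1/3·R2
  [ 1  0  3  0   3 ]
  [ 0  1  4  0   2 ]
  [ 0  0  0  1  -1 ]
  [ 0  0  0  0   0 ]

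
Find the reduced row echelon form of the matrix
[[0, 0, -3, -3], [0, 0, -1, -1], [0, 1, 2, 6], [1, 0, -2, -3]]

Swap r1 and r4.
Swap r2 and r3.
Multiply r3 by -1.
Add 3 times r3 to r4.
Subtract 2 times r3 from r2.
Add 2 times r3 to r1.

[[1, 0, 0, -1], [0, 1, 0, 4], [0, 0, 1, 1], [0, 0, 0, 0]]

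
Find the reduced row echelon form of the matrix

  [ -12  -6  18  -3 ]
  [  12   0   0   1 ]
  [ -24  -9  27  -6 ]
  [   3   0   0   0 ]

ρ1 -> -1/12·ρ1
  [   1  1/2  -3/2  1/4 ]
  [  12    0     0    1 ]
  [ -24   -9    27   -6 ]
  [   3    0     0    0 ]
ρ2 -> ρ2 − 12·ρ1
  [   1  1/2  -3/2  1/4 ]
  [   0   -6    18   -2 ]
  [ -24   -9    27   -6 ]
  [   3    0     0    0 ]
ρ3 -> ρ3 + 24·ρ1
  [ 1  1/2  -3/2  1/4 ]
  [ 0   -6    18   -2 ]
  [ 0    3    -9    0 ]
  [ 3    0     0    0 ]
ρ4 -> ρ4 − 3·ρ1
  [ 1   1/2  -3/2   1/4 ]
  [ 0    -6    18    -2 ]
  [ 0     3    -9     0 ]
  [ 0  -3/2   9/2  -3/4 ]
ρ2 -> -1/6·ρ2
  [ 1   1/2  -3/2   1/4 ]
  [ 0     1    -3   1/3 ]
  [ 0     3    -9     0 ]
  [ 0  -3/2   9/2  -3/4 ]
ρ3 -> ρ3 − 3·ρ2
  [ 1   1/2  -3/2   1/4 ]
  [ 0     1    -3   1/3 ]
  [ 0     0     0    -1 ]
  [ 0  -3/2   9/2  -3/4 ]
ρ4 -> ρ4 + 3/2·ρ2
  [ 1  1/2  -3/2   1/4 ]
  [ 0    1    -3   1/3 ]
  [ 0    0     0    -1 ]
  [ 0    0     0  -1/4 ]
ρ3 -> -1·ρ3
  [ 1  1/2  -3/2   1/4 ]
  [ 0    1    -3   1/3 ]
  [ 0    0     0     1 ]
  [ 0    0     0  -1/4 ]
ρ4 -> ρ4 + 1/4·ρ3
  [ 1  1/2  -3/2  1/4 ]
  [ 0    1    -3  1/3 ]
  [ 0    0     0    1 ]
  [ 0    0     0    0 ]
ρ2 -> ρ2 − 1/3·ρ3
  [ 1  1/2  -3/2  1/4 ]
  [ 0    1    -3    0 ]
  [ 0    0     0    1 ]
  [ 0    0     0    0 ]
ρ1 -> ρ1 − 1/4·ρ3
  [ 1  1/2  -3/2  0 ]
  [ 0    1    -3  0 ]
  [ 0    0     0  1 ]
  [ 0    0     0  0 ]
ρ1 -> ρ1 − 1/2·ρ2
  [ 1  0   0  0 ]
  [ 0  1  -3  0 ]
  [ 0  0   0  1 ]
  [ 0  0   0  0 ]

[[1, 0, 0, 0], [0, 1, -3, 0], [0, 0, 0, 1], [0, 0, 0, 0]]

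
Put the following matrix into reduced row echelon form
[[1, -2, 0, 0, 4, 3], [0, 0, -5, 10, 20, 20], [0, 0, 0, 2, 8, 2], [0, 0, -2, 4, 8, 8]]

r2 ← -1/5·r2
  [ 1  -2   0   0   4   3 ]
  [ 0   0   1  -2  -4  -4 ]
  [ 0   0   0   2   8   2 ]
  [ 0   0  -2   4   8   8 ]
r4 ← r4 + 2·r2
  [ 1  -2  0   0   4   3 ]
  [ 0   0  1  -2  -4  -4 ]
  [ 0   0  0   2   8   2 ]
  [ 0   0  0   0   0   0 ]
r3 ← 1/2·r3
  [ 1  -2  0   0   4   3 ]
  [ 0   0  1  -2  -4  -4 ]
  [ 0   0  0   1   4   1 ]
  [ 0   0  0   0   0   0 ]
r2 ← r2 + 2·r3
  [ 1  -2  0  0  4   3 ]
  [ 0   0  1  0  4  -2 ]
  [ 0   0  0  1  4   1 ]
  [ 0   0  0  0  0   0 ]

[[1, -2, 0, 0, 4, 3], [0, 0, 1, 0, 4, -2], [0, 0, 0, 1, 4, 1], [0, 0, 0, 0, 0, 0]]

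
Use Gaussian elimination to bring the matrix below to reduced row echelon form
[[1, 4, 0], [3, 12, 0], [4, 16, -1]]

r2 := r2 − 3·r1
  [ 1   4   0 ]
  [ 0   0   0 ]
  [ 4  16  -1 ]
r3 := r3 − 4·r1
  [ 1  4   0 ]
  [ 0  0   0 ]
  [ 0  0  -1 ]
r2 <=> r3
  [ 1  4   0 ]
  [ 0  0  -1 ]
  [ 0  0   0 ]
r2 := -1·r2
  [ 1  4  0 ]
  [ 0  0  1 ]
  [ 0  0  0 ]

[[1, 4, 0], [0, 0, 1], [0, 0, 0]]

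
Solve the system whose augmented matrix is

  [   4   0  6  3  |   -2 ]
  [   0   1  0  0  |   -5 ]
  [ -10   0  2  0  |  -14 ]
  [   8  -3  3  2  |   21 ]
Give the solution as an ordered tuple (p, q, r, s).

r1 -> 1/4·r1
  [   1   0  3/2  3/4  |  -1/2 ]
  [   0   1    0    0  |    -5 ]
  [ -10   0    2    0  |   -14 ]
  [   8  -3    3    2  |    21 ]
r3 -> r3 + 10·r1
  [ 1   0  3/2   3/4  |  -1/2 ]
  [ 0   1    0     0  |    -5 ]
  [ 0   0   17  15/2  |   -19 ]
  [ 8  -3    3     2  |    21 ]
r4 -> r4 − 8·r1
  [ 1   0  3/2   3/4  |  -1/2 ]
  [ 0   1    0     0  |    -5 ]
  [ 0   0   17  15/2  |   -19 ]
  [ 0  -3   -9    -4  |    25 ]
r4 -> r4 + 3·r2
  [ 1  0  3/2   3/4  |  -1/2 ]
  [ 0  1    0     0  |    -5 ]
  [ 0  0   17  15/2  |   -19 ]
  [ 0  0   -9    -4  |    10 ]
r3 -> 1/17·r3
  [ 1  0  3/2    3/4  |    -1/2 ]
  [ 0  1    0      0  |      -5 ]
  [ 0  0    1  15/34  |  -19/17 ]
  [ 0  0   -9     -4  |      10 ]
r4 -> r4 + 9·r3
  [ 1  0  3/2    3/4  |    -1/2 ]
  [ 0  1    0      0  |      -5 ]
  [ 0  0    1  15/34  |  -19/17 ]
  [ 0  0    0  -1/34  |   -1/17 ]
r4 -> -34·r4
  [ 1  0  3/2    3/4  |    -1/2 ]
  [ 0  1    0      0  |      -5 ]
  [ 0  0    1  15/34  |  -19/17 ]
  [ 0  0    0      1  |       2 ]
r3 -> r3 − 15/34·r4
  [ 1  0  3/2  3/4  |  -1/2 ]
  [ 0  1    0    0  |    -5 ]
  [ 0  0    1    0  |    -2 ]
  [ 0  0    0    1  |     2 ]
r1 -> r1 − 3/4·r4
  [ 1  0  3/2  0  |  -2 ]
  [ 0  1    0  0  |  -5 ]
  [ 0  0    1  0  |  -2 ]
  [ 0  0    0  1  |   2 ]
r1 -> r1 − 3/2·r3
  [ 1  0  0  0  |   1 ]
  [ 0  1  0  0  |  -5 ]
  [ 0  0  1  0  |  -2 ]
  [ 0  0  0  1  |   2 ]
Reading off the last column: p = 1, q = -5, r = -2, s = 2.

(1, -5, -2, 2)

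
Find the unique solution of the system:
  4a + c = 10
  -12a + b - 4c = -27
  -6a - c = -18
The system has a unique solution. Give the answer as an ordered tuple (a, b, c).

Form the augmented matrix and row-reduce:
  [   4  0   1  |   10 ]
  [ -12  1  -4  |  -27 ]
  [  -6  0  -1  |  -18 ]
ρ1 ← 1/4·ρ1
  [   1  0  1/4  |  5/2 ]
  [ -12  1   -4  |  -27 ]
  [  -6  0   -1  |  -18 ]
ρ2 ← ρ2 + 12·ρ1
  [  1  0  1/4  |  5/2 ]
  [  0  1   -1  |    3 ]
  [ -6  0   -1  |  -18 ]
ρ3 ← ρ3 + 6·ρ1
  [ 1  0  1/4  |  5/2 ]
  [ 0  1   -1  |    3 ]
  [ 0  0  1/2  |   -3 ]
ρ3 ← 2·ρ3
  [ 1  0  1/4  |  5/2 ]
  [ 0  1   -1  |    3 ]
  [ 0  0    1  |   -6 ]
ρ2 ← ρ2 + ρ3
  [ 1  0  1/4  |  5/2 ]
  [ 0  1    0  |   -3 ]
  [ 0  0    1  |   -6 ]
ρ1 ← ρ1 − 1/4·ρ3
  [ 1  0  0  |   4 ]
  [ 0  1  0  |  -3 ]
  [ 0  0  1  |  -6 ]
Reading off the last column: a = 4, b = -3, c = -6.

(4, -3, -6)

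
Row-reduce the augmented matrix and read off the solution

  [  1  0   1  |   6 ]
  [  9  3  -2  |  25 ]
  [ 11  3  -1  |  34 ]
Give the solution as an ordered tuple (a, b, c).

Subtract 9 times R1 from R2.
  [  1  0    1  |    6 ]
  [  0  3  -11  |  -29 ]
  [ 11  3   -1  |   34 ]
Subtract 11 times R1 from R3.
  [ 1  0    1  |    6 ]
  [ 0  3  -11  |  -29 ]
  [ 0  3  -12  |  -32 ]
Multiply R2 by 1/3.
  [ 1  0      1  |      6 ]
  [ 0  1  -11/3  |  -29/3 ]
  [ 0  3    -12  |    -32 ]
Subtract 3 times R2 from R3.
  [ 1  0      1  |      6 ]
  [ 0  1  -11/3  |  -29/3 ]
  [ 0  0     -1  |     -3 ]
Multiply R3 by -1.
  [ 1  0      1  |      6 ]
  [ 0  1  -11/3  |  -29/3 ]
  [ 0  0      1  |      3 ]
Add 11/3 times R3 to R2.
  [ 1  0  1  |    6 ]
  [ 0  1  0  |  4/3 ]
  [ 0  0  1  |    3 ]
Subtract R3 from R1.
  [ 1  0  0  |    3 ]
  [ 0  1  0  |  4/3 ]
  [ 0  0  1  |    3 ]
Reading off the last column: a = 3, b = 4/3, c = 3.

(3, 4/3, 3)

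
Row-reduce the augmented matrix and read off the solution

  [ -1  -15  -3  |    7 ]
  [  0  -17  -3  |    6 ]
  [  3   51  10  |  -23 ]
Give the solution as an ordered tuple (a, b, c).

R1 → -1·R1
  [ 1   15   3  |   -7 ]
  [ 0  -17  -3  |    6 ]
  [ 3   51  10  |  -23 ]
R3 → R3 − 3·R1
  [ 1   15   3  |  -7 ]
  [ 0  -17  -3  |   6 ]
  [ 0    6   1  |  -2 ]
R2 → -1/17·R2
  [ 1  15     3  |     -7 ]
  [ 0   1  3/17  |  -6/17 ]
  [ 0   6     1  |     -2 ]
R3 → R3 − 6·R2
  [ 1  15      3  |     -7 ]
  [ 0   1   3/17  |  -6/17 ]
  [ 0   0  -1/17  |   2/17 ]
R3 → -17·R3
  [ 1  15     3  |     -7 ]
  [ 0   1  3/17  |  -6/17 ]
  [ 0   0     1  |     -2 ]
R2 → R2 − 3/17·R3
  [ 1  15  3  |  -7 ]
  [ 0   1  0  |   0 ]
  [ 0   0  1  |  -2 ]
R1 → R1 − 3·R3
  [ 1  15  0  |  -1 ]
  [ 0   1  0  |   0 ]
  [ 0   0  1  |  -2 ]
R1 → R1 − 15·R2
  [ 1  0  0  |  -1 ]
  [ 0  1  0  |   0 ]
  [ 0  0  1  |  -2 ]
Reading off the last column: a = -1, b = 0, c = -2.

(-1, 0, -2)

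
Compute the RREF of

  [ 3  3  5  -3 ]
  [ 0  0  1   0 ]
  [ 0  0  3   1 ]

[[1, 1, 0, 0], [0, 0, 1, 0], [0, 0, 0, 1]]

R1 := 1/3·R1
  [ 1  1  5/3  -1 ]
  [ 0  0    1   0 ]
  [ 0  0    3   1 ]
R3 := R3 − 3·R2
  [ 1  1  5/3  -1 ]
  [ 0  0    1   0 ]
  [ 0  0    0   1 ]
R1 := R1 + R3
  [ 1  1  5/3  0 ]
  [ 0  0    1  0 ]
  [ 0  0    0  1 ]
R1 := R1 − 5/3·R2
  [ 1  1  0  0 ]
  [ 0  0  1  0 ]
  [ 0  0  0  1 ]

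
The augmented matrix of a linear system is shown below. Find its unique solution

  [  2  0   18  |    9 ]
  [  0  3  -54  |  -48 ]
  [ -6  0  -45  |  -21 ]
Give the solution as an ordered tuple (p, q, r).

Multiply r1 by 1/2.
  [  1  0    9  |  9/2 ]
  [  0  3  -54  |  -48 ]
  [ -6  0  -45  |  -21 ]
Add 6 times r1 to r3.
  [ 1  0    9  |  9/2 ]
  [ 0  3  -54  |  -48 ]
  [ 0  0    9  |    6 ]
Multiply r2 by 1/3.
  [ 1  0    9  |  9/2 ]
  [ 0  1  -18  |  -16 ]
  [ 0  0    9  |    6 ]
Multiply r3 by 1/9.
  [ 1  0    9  |  9/2 ]
  [ 0  1  -18  |  -16 ]
  [ 0  0    1  |  2/3 ]
Add 18 times r3 to r2.
  [ 1  0  9  |  9/2 ]
  [ 0  1  0  |   -4 ]
  [ 0  0  1  |  2/3 ]
Subtract 9 times r3 from r1.
  [ 1  0  0  |  -3/2 ]
  [ 0  1  0  |    -4 ]
  [ 0  0  1  |   2/3 ]
Reading off the last column: p = -3/2, q = -4, r = 2/3.

(-3/2, -4, 2/3)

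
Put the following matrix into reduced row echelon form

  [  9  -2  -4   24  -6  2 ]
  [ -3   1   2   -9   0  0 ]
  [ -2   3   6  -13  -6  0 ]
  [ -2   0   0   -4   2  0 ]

[[1, 0, 0, 2, 0, 0], [0, 1, 2, -3, 0, 0], [0, 0, 0, 0, 1, 0], [0, 0, 0, 0, 0, 1]]

R1 -> 1/9·R1
  [  1  -2/9  -4/9  8/3  -2/3  2/9 ]
  [ -3     1     2   -9     0    0 ]
  [ -2     3     6  -13    -6    0 ]
  [ -2     0     0   -4     2    0 ]
R2 -> R2 + 3·R1
  [  1  -2/9  -4/9  8/3  -2/3  2/9 ]
  [  0   1/3   2/3   -1    -2  2/3 ]
  [ -2     3     6  -13    -6    0 ]
  [ -2     0     0   -4     2    0 ]
R3 -> R3 + 2·R1
  [  1  -2/9  -4/9    8/3   -2/3  2/9 ]
  [  0   1/3   2/3     -1     -2  2/3 ]
  [  0  23/9  46/9  -23/3  -22/3  4/9 ]
  [ -2     0     0     -4      2    0 ]
R4 -> R4 + 2·R1
  [ 1  -2/9  -4/9    8/3   -2/3  2/9 ]
  [ 0   1/3   2/3     -1     -2  2/3 ]
  [ 0  23/9  46/9  -23/3  -22/3  4/9 ]
  [ 0  -4/9  -8/9    4/3    2/3  4/9 ]
R2 -> 3·R2
  [ 1  -2/9  -4/9    8/3   -2/3  2/9 ]
  [ 0     1     2     -3     -6    2 ]
  [ 0  23/9  46/9  -23/3  -22/3  4/9 ]
  [ 0  -4/9  -8/9    4/3    2/3  4/9 ]
R3 -> R3 − 23/9·R2
  [ 1  -2/9  -4/9  8/3  -2/3    2/9 ]
  [ 0     1     2   -3    -6      2 ]
  [ 0     0     0    0     8  -14/3 ]
  [ 0  -4/9  -8/9  4/3   2/3    4/9 ]
R4 -> R4 + 4/9·R2
  [ 1  -2/9  -4/9  8/3  -2/3    2/9 ]
  [ 0     1     2   -3    -6      2 ]
  [ 0     0     0    0     8  -14/3 ]
  [ 0     0     0    0    -2    4/3 ]
R3 -> 1/8·R3
  [ 1  -2/9  -4/9  8/3  -2/3    2/9 ]
  [ 0     1     2   -3    -6      2 ]
  [ 0     0     0    0     1  -7/12 ]
  [ 0     0     0    0    -2    4/3 ]
R4 -> R4 + 2·R3
  [ 1  -2/9  -4/9  8/3  -2/3    2/9 ]
  [ 0     1     2   -3    -6      2 ]
  [ 0     0     0    0     1  -7/12 ]
  [ 0     0     0    0     0    1/6 ]
R4 -> 6·R4
  [ 1  -2/9  -4/9  8/3  -2/3    2/9 ]
  [ 0     1     2   -3    -6      2 ]
  [ 0     0     0    0     1  -7/12 ]
  [ 0     0     0    0     0      1 ]
R3 -> R3 + 7/12·R4
  [ 1  -2/9  -4/9  8/3  -2/3  2/9 ]
  [ 0     1     2   -3    -6    2 ]
  [ 0     0     0    0     1    0 ]
  [ 0     0     0    0     0    1 ]
R2 -> R2 − 2·R4
  [ 1  -2/9  -4/9  8/3  -2/3  2/9 ]
  [ 0     1     2   -3    -6    0 ]
  [ 0     0     0    0     1    0 ]
  [ 0     0     0    0     0    1 ]
R1 -> R1 − 2/9·R4
  [ 1  -2/9  -4/9  8/3  -2/3  0 ]
  [ 0     1     2   -3    -6  0 ]
  [ 0     0     0    0     1  0 ]
  [ 0     0     0    0     0  1 ]
R2 -> R2 + 6·R3
  [ 1  -2/9  -4/9  8/3  -2/3  0 ]
  [ 0     1     2   -3     0  0 ]
  [ 0     0     0    0     1  0 ]
  [ 0     0     0    0     0  1 ]
R1 -> R1 + 2/3·R3
  [ 1  -2/9  -4/9  8/3  0  0 ]
  [ 0     1     2   -3  0  0 ]
  [ 0     0     0    0  1  0 ]
  [ 0     0     0    0  0  1 ]
R1 -> R1 + 2/9·R2
  [ 1  0  0   2  0  0 ]
  [ 0  1  2  -3  0  0 ]
  [ 0  0  0   0  1  0 ]
  [ 0  0  0   0  0  1 ]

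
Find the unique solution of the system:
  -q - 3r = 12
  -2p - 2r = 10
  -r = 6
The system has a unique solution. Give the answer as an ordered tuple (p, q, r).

(1, 6, -6)

Form the augmented matrix and row-reduce:
  [  0  -1  -3  |  12 ]
  [ -2   0  -2  |  10 ]
  [  0   0  -1  |   6 ]
Swap ρ1 and ρ2.
  [ -2   0  -2  |  10 ]
  [  0  -1  -3  |  12 ]
  [  0   0  -1  |   6 ]
Multiply ρ1 by -1/2.
  [ 1   0   1  |  -5 ]
  [ 0  -1  -3  |  12 ]
  [ 0   0  -1  |   6 ]
Multiply ρ2 by -1.
  [ 1  0   1  |   -5 ]
  [ 0  1   3  |  -12 ]
  [ 0  0  -1  |    6 ]
Multiply ρ3 by -1.
  [ 1  0  1  |   -5 ]
  [ 0  1  3  |  -12 ]
  [ 0  0  1  |   -6 ]
Subtract 3 times ρ3 from ρ2.
  [ 1  0  1  |  -5 ]
  [ 0  1  0  |   6 ]
  [ 0  0  1  |  -6 ]
Subtract ρ3 from ρ1.
  [ 1  0  0  |   1 ]
  [ 0  1  0  |   6 ]
  [ 0  0  1  |  -6 ]
Reading off the last column: p = 1, q = 6, r = -6.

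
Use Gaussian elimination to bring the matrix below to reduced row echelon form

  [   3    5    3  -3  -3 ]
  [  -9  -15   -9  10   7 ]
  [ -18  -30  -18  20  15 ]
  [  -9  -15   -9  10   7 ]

R1 ← 1/3·R1
  [   1  5/3    1  -1  -1 ]
  [  -9  -15   -9  10   7 ]
  [ -18  -30  -18  20  15 ]
  [  -9  -15   -9  10   7 ]
R2 ← R2 + 9·R1
  [   1  5/3    1  -1  -1 ]
  [   0    0    0   1  -2 ]
  [ -18  -30  -18  20  15 ]
  [  -9  -15   -9  10   7 ]
R3 ← R3 + 18·R1
  [  1  5/3   1  -1  -1 ]
  [  0    0   0   1  -2 ]
  [  0    0   0   2  -3 ]
  [ -9  -15  -9  10   7 ]
R4 ← R4 + 9·R1
  [ 1  5/3  1  -1  -1 ]
  [ 0    0  0   1  -2 ]
  [ 0    0  0   2  -3 ]
  [ 0    0  0   1  -2 ]
R3 ← R3 − 2·R2
  [ 1  5/3  1  -1  -1 ]
  [ 0    0  0   1  -2 ]
  [ 0    0  0   0   1 ]
  [ 0    0  0   1  -2 ]
R4 ← R4 − R2
  [ 1  5/3  1  -1  -1 ]
  [ 0    0  0   1  -2 ]
  [ 0    0  0   0   1 ]
  [ 0    0  0   0   0 ]
R2 ← R2 + 2·R3
  [ 1  5/3  1  -1  -1 ]
  [ 0    0  0   1   0 ]
  [ 0    0  0   0   1 ]
  [ 0    0  0   0   0 ]
R1 ← R1 + R3
  [ 1  5/3  1  -1  0 ]
  [ 0    0  0   1  0 ]
  [ 0    0  0   0  1 ]
  [ 0    0  0   0  0 ]
R1 ← R1 + R2
  [ 1  5/3  1  0  0 ]
  [ 0    0  0  1  0 ]
  [ 0    0  0  0  1 ]
  [ 0    0  0  0  0 ]

[[1, 5/3, 1, 0, 0], [0, 0, 0, 1, 0], [0, 0, 0, 0, 1], [0, 0, 0, 0, 0]]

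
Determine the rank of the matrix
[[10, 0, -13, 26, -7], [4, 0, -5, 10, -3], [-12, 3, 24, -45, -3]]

rank = 3

ρ1 -> 1/10·ρ1
  [   1  0  -13/10  13/5  -7/10 ]
  [   4  0      -5    10     -3 ]
  [ -12  3      24   -45     -3 ]
ρ2 -> ρ2 − 4·ρ1
  [   1  0  -13/10  13/5  -7/10 ]
  [   0  0     1/5  -2/5   -1/5 ]
  [ -12  3      24   -45     -3 ]
ρ3 -> ρ3 + 12·ρ1
  [ 1  0  -13/10   13/5  -7/10 ]
  [ 0  0     1/5   -2/5   -1/5 ]
  [ 0  3    42/5  -69/5  -57/5 ]
ρ2 <=> ρ3
  [ 1  0  -13/10   13/5  -7/10 ]
  [ 0  3    42/5  -69/5  -57/5 ]
  [ 0  0     1/5   -2/5   -1/5 ]
ρ2 -> 1/3·ρ2
  [ 1  0  -13/10   13/5  -7/10 ]
  [ 0  1    14/5  -23/5  -19/5 ]
  [ 0  0     1/5   -2/5   -1/5 ]
ρ3 -> 5·ρ3
  [ 1  0  -13/10   13/5  -7/10 ]
  [ 0  1    14/5  -23/5  -19/5 ]
  [ 0  0       1     -2     -1 ]
ρ2 -> ρ2 − 14/5·ρ3
  [ 1  0  -13/10  13/5  -7/10 ]
  [ 0  1       0     1     -1 ]
  [ 0  0       1    -2     -1 ]
ρ1 -> ρ1 + 13/10·ρ3
  [ 1  0  0   0  -2 ]
  [ 0  1  0   1  -1 ]
  [ 0  0  1  -2  -1 ]
The reduced form has 3 nonzero rows.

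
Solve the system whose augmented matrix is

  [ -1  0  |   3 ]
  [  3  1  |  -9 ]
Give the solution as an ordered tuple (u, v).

(-3, 0)

R1 ← -1·R1
  [ 1  0  |  -3 ]
  [ 3  1  |  -9 ]
R2 ← R2 − 3·R1
  [ 1  0  |  -3 ]
  [ 0  1  |   0 ]
Reading off the last column: u = -3, v = 0.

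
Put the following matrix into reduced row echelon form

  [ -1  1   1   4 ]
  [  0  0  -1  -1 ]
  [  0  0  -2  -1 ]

Multiply R1 by -1.
  [ 1  -1  -1  -4 ]
  [ 0   0  -1  -1 ]
  [ 0   0  -2  -1 ]
Multiply R2 by -1.
  [ 1  -1  -1  -4 ]
  [ 0   0   1   1 ]
  [ 0   0  -2  -1 ]
Add 2 times R2 to R3.
  [ 1  -1  -1  -4 ]
  [ 0   0   1   1 ]
  [ 0   0   0   1 ]
Subtract R3 from R2.
  [ 1  -1  -1  -4 ]
  [ 0   0   1   0 ]
  [ 0   0   0   1 ]
Add 4 times R3 to R1.
  [ 1  -1  -1  0 ]
  [ 0   0   1  0 ]
  [ 0   0   0  1 ]
Add R2 to R1.
  [ 1  -1  0  0 ]
  [ 0   0  1  0 ]
  [ 0   0  0  1 ]

[[1, -1, 0, 0], [0, 0, 1, 0], [0, 0, 0, 1]]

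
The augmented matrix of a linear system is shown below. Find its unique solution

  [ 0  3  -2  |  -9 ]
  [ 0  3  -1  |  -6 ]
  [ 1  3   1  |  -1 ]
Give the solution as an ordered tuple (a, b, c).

(-1, -1, 3)

ρ1 <=> ρ3
  [ 1  3   1  |  -1 ]
  [ 0  3  -1  |  -6 ]
  [ 0  3  -2  |  -9 ]
ρ2 ← 1/3·ρ2
  [ 1  3     1  |  -1 ]
  [ 0  1  -1/3  |  -2 ]
  [ 0  3    -2  |  -9 ]
ρ3 ← ρ3 − 3·ρ2
  [ 1  3     1  |  -1 ]
  [ 0  1  -1/3  |  -2 ]
  [ 0  0    -1  |  -3 ]
ρ3 ← -1·ρ3
  [ 1  3     1  |  -1 ]
  [ 0  1  -1/3  |  -2 ]
  [ 0  0     1  |   3 ]
ρ2 ← ρ2 + 1/3·ρ3
  [ 1  3  1  |  -1 ]
  [ 0  1  0  |  -1 ]
  [ 0  0  1  |   3 ]
ρ1 ← ρ1 − ρ3
  [ 1  3  0  |  -4 ]
  [ 0  1  0  |  -1 ]
  [ 0  0  1  |   3 ]
ρ1 ← ρ1 − 3·ρ2
  [ 1  0  0  |  -1 ]
  [ 0  1  0  |  -1 ]
  [ 0  0  1  |   3 ]
Reading off the last column: a = -1, b = -1, c = 3.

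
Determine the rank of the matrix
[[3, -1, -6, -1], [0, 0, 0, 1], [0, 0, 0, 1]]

rank = 2

r1 := 1/3·r1
r3 := r3 − r2
r1 := r1 + 1/3·r2
The reduced form has 2 nonzero rows.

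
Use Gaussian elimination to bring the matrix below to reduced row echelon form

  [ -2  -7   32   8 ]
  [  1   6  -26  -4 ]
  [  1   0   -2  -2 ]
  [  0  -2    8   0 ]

R1 := -1/2·R1
R2 := R2 − R1
R3 := R3 − R1
R2 := 2/5·R2
R3 := R3 + 7/2·R2
R4 := R4 + 2·R2
R3 := 1/2·R3
R1 := R1 + 4·R3
R1 := R1 − 7/2·R2

[[1, 0, -2, 0], [0, 1, -4, 0], [0, 0, 0, 1], [0, 0, 0, 0]]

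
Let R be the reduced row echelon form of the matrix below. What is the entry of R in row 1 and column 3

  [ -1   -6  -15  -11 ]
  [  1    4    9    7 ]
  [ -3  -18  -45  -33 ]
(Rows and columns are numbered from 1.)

-3

r1 -> -1·r1
r2 -> r2 − r1
r3 -> r3 + 3·r1
r2 -> -1/2·r2
r1 -> r1 − 6·r2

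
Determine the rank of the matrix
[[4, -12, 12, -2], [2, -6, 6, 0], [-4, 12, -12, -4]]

rank = 2

Multiply R1 by 1/4.
  [  1  -3    3  -1/2 ]
  [  2  -6    6     0 ]
  [ -4  12  -12    -4 ]
Subtract 2 times R1 from R2.
  [  1  -3    3  -1/2 ]
  [  0   0    0     1 ]
  [ -4  12  -12    -4 ]
Add 4 times R1 to R3.
  [ 1  -3  3  -1/2 ]
  [ 0   0  0     1 ]
  [ 0   0  0    -6 ]
Add 6 times R2 to R3.
  [ 1  -3  3  -1/2 ]
  [ 0   0  0     1 ]
  [ 0   0  0     0 ]
Add 1/2 times R2 to R1.
  [ 1  -3  3  0 ]
  [ 0   0  0  1 ]
  [ 0   0  0  0 ]
The reduced form has 2 nonzero rows.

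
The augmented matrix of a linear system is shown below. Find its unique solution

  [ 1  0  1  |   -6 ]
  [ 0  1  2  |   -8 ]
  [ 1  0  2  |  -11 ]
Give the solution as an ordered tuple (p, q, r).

Subtract R1 from R3.
  [ 1  0  1  |  -6 ]
  [ 0  1  2  |  -8 ]
  [ 0  0  1  |  -5 ]
Subtract 2 times R3 from R2.
  [ 1  0  1  |  -6 ]
  [ 0  1  0  |   2 ]
  [ 0  0  1  |  -5 ]
Subtract R3 from R1.
  [ 1  0  0  |  -1 ]
  [ 0  1  0  |   2 ]
  [ 0  0  1  |  -5 ]
Reading off the last column: p = -1, q = 2, r = -5.

(-1, 2, -5)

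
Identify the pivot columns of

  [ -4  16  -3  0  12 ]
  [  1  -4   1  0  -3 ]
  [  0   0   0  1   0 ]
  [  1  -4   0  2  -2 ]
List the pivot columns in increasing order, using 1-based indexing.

1, 3, 4, 5

R1 → -1/4·R1
  [ 1  -4  3/4  0  -3 ]
  [ 1  -4    1  0  -3 ]
  [ 0   0    0  1   0 ]
  [ 1  -4    0  2  -2 ]
R2 → R2 − R1
  [ 1  -4  3/4  0  -3 ]
  [ 0   0  1/4  0   0 ]
  [ 0   0    0  1   0 ]
  [ 1  -4    0  2  -2 ]
R4 → R4 − R1
  [ 1  -4   3/4  0  -3 ]
  [ 0   0   1/4  0   0 ]
  [ 0   0     0  1   0 ]
  [ 0   0  -3/4  2   1 ]
R2 → 4·R2
  [ 1  -4   3/4  0  -3 ]
  [ 0   0     1  0   0 ]
  [ 0   0     0  1   0 ]
  [ 0   0  -3/4  2   1 ]
R4 → R4 + 3/4·R2
  [ 1  -4  3/4  0  -3 ]
  [ 0   0    1  0   0 ]
  [ 0   0    0  1   0 ]
  [ 0   0    0  2   1 ]
R4 → R4 − 2·R3
  [ 1  -4  3/4  0  -3 ]
  [ 0   0    1  0   0 ]
  [ 0   0    0  1   0 ]
  [ 0   0    0  0   1 ]
R1 → R1 + 3·R4
  [ 1  -4  3/4  0  0 ]
  [ 0   0    1  0  0 ]
  [ 0   0    0  1  0 ]
  [ 0   0    0  0  1 ]
R1 → R1 − 3/4·R2
  [ 1  -4  0  0  0 ]
  [ 0   0  1  0  0 ]
  [ 0   0  0  1  0 ]
  [ 0   0  0  0  1 ]
Pivot columns are the columns containing a leading 1.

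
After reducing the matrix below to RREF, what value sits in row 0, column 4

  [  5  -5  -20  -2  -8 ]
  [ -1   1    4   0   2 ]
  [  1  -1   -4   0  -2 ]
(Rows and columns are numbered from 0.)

Multiply ρ1 by 1/5.
  [  1  -1  -4  -2/5  -8/5 ]
  [ -1   1   4     0     2 ]
  [  1  -1  -4     0    -2 ]
Add ρ1 to ρ2.
  [ 1  -1  -4  -2/5  -8/5 ]
  [ 0   0   0  -2/5   2/5 ]
  [ 1  -1  -4     0    -2 ]
Subtract ρ1 from ρ3.
  [ 1  -1  -4  -2/5  -8/5 ]
  [ 0   0   0  -2/5   2/5 ]
  [ 0   0   0   2/5  -2/5 ]
Multiply ρ2 by -5/2.
  [ 1  -1  -4  -2/5  -8/5 ]
  [ 0   0   0     1    -1 ]
  [ 0   0   0   2/5  -2/5 ]
Subtract 2/5 times ρ2 from ρ3.
  [ 1  -1  -4  -2/5  -8/5 ]
  [ 0   0   0     1    -1 ]
  [ 0   0   0     0     0 ]
Add 2/5 times ρ2 to ρ1.
  [ 1  -1  -4  0  -2 ]
  [ 0   0   0  1  -1 ]
  [ 0   0   0  0   0 ]

-2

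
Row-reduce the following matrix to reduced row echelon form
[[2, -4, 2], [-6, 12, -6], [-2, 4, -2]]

[[1, -2, 1], [0, 0, 0], [0, 0, 0]]

R1 ← 1/2·R1
  [  1  -2   1 ]
  [ -6  12  -6 ]
  [ -2   4  -2 ]
R2 ← R2 + 6·R1
  [  1  -2   1 ]
  [  0   0   0 ]
  [ -2   4  -2 ]
R3 ← R3 + 2·R1
  [ 1  -2  1 ]
  [ 0   0  0 ]
  [ 0   0  0 ]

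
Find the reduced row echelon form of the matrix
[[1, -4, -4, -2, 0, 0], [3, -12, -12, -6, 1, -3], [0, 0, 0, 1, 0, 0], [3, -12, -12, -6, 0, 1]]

[[1, -4, -4, 0, 0, 0], [0, 0, 0, 1, 0, 0], [0, 0, 0, 0, 1, 0], [0, 0, 0, 0, 0, 1]]

R2 → R2 − 3·R1
  [ 1   -4   -4  -2  0   0 ]
  [ 0    0    0   0  1  -3 ]
  [ 0    0    0   1  0   0 ]
  [ 3  -12  -12  -6  0   1 ]
R4 → R4 − 3·R1
  [ 1  -4  -4  -2  0   0 ]
  [ 0   0   0   0  1  -3 ]
  [ 0   0   0   1  0   0 ]
  [ 0   0   0   0  0   1 ]
R2 ↔ R3
  [ 1  -4  -4  -2  0   0 ]
  [ 0   0   0   1  0   0 ]
  [ 0   0   0   0  1  -3 ]
  [ 0   0   0   0  0   1 ]
R3 → R3 + 3·R4
  [ 1  -4  -4  -2  0  0 ]
  [ 0   0   0   1  0  0 ]
  [ 0   0   0   0  1  0 ]
  [ 0   0   0   0  0  1 ]
R1 → R1 + 2·R2
  [ 1  -4  -4  0  0  0 ]
  [ 0   0   0  1  0  0 ]
  [ 0   0   0  0  1  0 ]
  [ 0   0   0  0  0  1 ]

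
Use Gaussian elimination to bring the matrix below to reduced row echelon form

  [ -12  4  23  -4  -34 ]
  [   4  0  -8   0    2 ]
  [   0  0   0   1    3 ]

r1 ← -1/12·r1
  [ 1  -1/3  -23/12  1/3  17/6 ]
  [ 4     0      -8    0     2 ]
  [ 0     0       0    1     3 ]
r2 ← r2 − 4·r1
  [ 1  -1/3  -23/12   1/3   17/6 ]
  [ 0   4/3    -1/3  -4/3  -28/3 ]
  [ 0     0       0     1      3 ]
r2 ← 3/4·r2
  [ 1  -1/3  -23/12  1/3  17/6 ]
  [ 0     1    -1/4   -1    -7 ]
  [ 0     0       0    1     3 ]
r2 ← r2 + r3
  [ 1  -1/3  -23/12  1/3  17/6 ]
  [ 0     1    -1/4    0    -4 ]
  [ 0     0       0    1     3 ]
r1 ← r1 − 1/3·r3
  [ 1  -1/3  -23/12  0  11/6 ]
  [ 0     1    -1/4  0    -4 ]
  [ 0     0       0  1     3 ]
r1 ← r1 + 1/3·r2
  [ 1  0    -2  0  1/2 ]
  [ 0  1  -1/4  0   -4 ]
  [ 0  0     0  1    3 ]

[[1, 0, -2, 0, 1/2], [0, 1, -1/4, 0, -4], [0, 0, 0, 1, 3]]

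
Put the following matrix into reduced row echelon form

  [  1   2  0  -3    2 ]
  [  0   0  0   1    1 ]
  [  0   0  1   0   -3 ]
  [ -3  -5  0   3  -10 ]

R4 -> R4 + 3·R1
  [ 1  2  0  -3   2 ]
  [ 0  0  0   1   1 ]
  [ 0  0  1   0  -3 ]
  [ 0  1  0  -6  -4 ]
R2 <-> R4
  [ 1  2  0  -3   2 ]
  [ 0  1  0  -6  -4 ]
  [ 0  0  1   0  -3 ]
  [ 0  0  0   1   1 ]
R2 -> R2 + 6·R4
  [ 1  2  0  -3   2 ]
  [ 0  1  0   0   2 ]
  [ 0  0  1   0  -3 ]
  [ 0  0  0   1   1 ]
R1 -> R1 + 3·R4
  [ 1  2  0  0   5 ]
  [ 0  1  0  0   2 ]
  [ 0  0  1  0  -3 ]
  [ 0  0  0  1   1 ]
R1 -> R1 − 2·R2
  [ 1  0  0  0   1 ]
  [ 0  1  0  0   2 ]
  [ 0  0  1  0  -3 ]
  [ 0  0  0  1   1 ]

[[1, 0, 0, 0, 1], [0, 1, 0, 0, 2], [0, 0, 1, 0, -3], [0, 0, 0, 1, 1]]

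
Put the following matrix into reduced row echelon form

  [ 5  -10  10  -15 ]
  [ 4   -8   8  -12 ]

ρ1 → 1/5·ρ1
  [ 1  -2  2   -3 ]
  [ 4  -8  8  -12 ]
ρ2 → ρ2 − 4·ρ1
  [ 1  -2  2  -3 ]
  [ 0   0  0   0 ]

[[1, -2, 2, -3], [0, 0, 0, 0]]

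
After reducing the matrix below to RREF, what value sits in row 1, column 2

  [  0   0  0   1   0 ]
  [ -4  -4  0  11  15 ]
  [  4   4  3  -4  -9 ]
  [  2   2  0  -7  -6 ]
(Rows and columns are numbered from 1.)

1

R1 ↔ R2
R1 -> -1/4·R1
R3 -> R3 − 4·R1
R4 -> R4 − 2·R1
R2 ↔ R3
R2 -> 1/3·R2
R4 -> R4 + 3/2·R3
R4 -> 2/3·R4
R2 -> R2 − 2·R4
R1 -> R1 + 15/4·R4
R2 -> R2 − 7/3·R3
R1 -> R1 + 11/4·R3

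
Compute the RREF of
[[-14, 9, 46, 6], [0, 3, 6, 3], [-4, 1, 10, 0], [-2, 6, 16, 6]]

[[1, 0, -2, 0], [0, 1, 2, 0], [0, 0, 0, 1], [0, 0, 0, 0]]

R1 := -1/14·R1
  [  1  -9/14  -23/7  -3/7 ]
  [  0      3      6     3 ]
  [ -4      1     10     0 ]
  [ -2      6     16     6 ]
R3 := R3 + 4·R1
  [  1  -9/14  -23/7   -3/7 ]
  [  0      3      6      3 ]
  [  0  -11/7  -22/7  -12/7 ]
  [ -2      6     16      6 ]
R4 := R4 + 2·R1
  [ 1  -9/14  -23/7   -3/7 ]
  [ 0      3      6      3 ]
  [ 0  -11/7  -22/7  -12/7 ]
  [ 0   33/7   66/7   36/7 ]
R2 := 1/3·R2
  [ 1  -9/14  -23/7   -3/7 ]
  [ 0      1      2      1 ]
  [ 0  -11/7  -22/7  -12/7 ]
  [ 0   33/7   66/7   36/7 ]
R3 := R3 + 11/7·R2
  [ 1  -9/14  -23/7  -3/7 ]
  [ 0      1      2     1 ]
  [ 0      0      0  -1/7 ]
  [ 0   33/7   66/7  36/7 ]
R4 := R4 − 33/7·R2
  [ 1  -9/14  -23/7  -3/7 ]
  [ 0      1      2     1 ]
  [ 0      0      0  -1/7 ]
  [ 0      0      0   3/7 ]
R3 := -7·R3
  [ 1  -9/14  -23/7  -3/7 ]
  [ 0      1      2     1 ]
  [ 0      0      0     1 ]
  [ 0      0      0   3/7 ]
R4 := R4 − 3/7·R3
  [ 1  -9/14  -23/7  -3/7 ]
  [ 0      1      2     1 ]
  [ 0      0      0     1 ]
  [ 0      0      0     0 ]
R2 := R2 − R3
  [ 1  -9/14  -23/7  -3/7 ]
  [ 0      1      2     0 ]
  [ 0      0      0     1 ]
  [ 0      0      0     0 ]
R1 := R1 + 3/7·R3
  [ 1  -9/14  -23/7  0 ]
  [ 0      1      2  0 ]
  [ 0      0      0  1 ]
  [ 0      0      0  0 ]
R1 := R1 + 9/14·R2
  [ 1  0  -2  0 ]
  [ 0  1   2  0 ]
  [ 0  0   0  1 ]
  [ 0  0   0  0 ]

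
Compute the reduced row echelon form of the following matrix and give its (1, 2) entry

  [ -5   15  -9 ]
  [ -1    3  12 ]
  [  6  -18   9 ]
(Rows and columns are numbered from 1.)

Multiply R1 by -1/5.
  [  1   -3  9/5 ]
  [ -1    3   12 ]
  [  6  -18    9 ]
Add R1 to R2.
  [ 1   -3   9/5 ]
  [ 0    0  69/5 ]
  [ 6  -18     9 ]
Subtract 6 times R1 from R3.
  [ 1  -3   9/5 ]
  [ 0   0  69/5 ]
  [ 0   0  -9/5 ]
Multiply R2 by 5/69.
  [ 1  -3   9/5 ]
  [ 0   0     1 ]
  [ 0   0  -9/5 ]
Add 9/5 times R2 to R3.
  [ 1  -3  9/5 ]
  [ 0   0    1 ]
  [ 0   0    0 ]
Subtract 9/5 times R2 from R1.
  [ 1  -3  0 ]
  [ 0   0  1 ]
  [ 0   0  0 ]

-3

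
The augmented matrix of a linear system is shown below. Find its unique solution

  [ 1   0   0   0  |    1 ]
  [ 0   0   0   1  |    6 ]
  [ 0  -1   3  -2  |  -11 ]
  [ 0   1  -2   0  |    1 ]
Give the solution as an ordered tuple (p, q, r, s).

(1, 5, 2, 6)

Swap r2 and r3.
  [ 1   0   0   0  |    1 ]
  [ 0  -1   3  -2  |  -11 ]
  [ 0   0   0   1  |    6 ]
  [ 0   1  -2   0  |    1 ]
Multiply r2 by -1.
  [ 1  0   0  0  |   1 ]
  [ 0  1  -3  2  |  11 ]
  [ 0  0   0  1  |   6 ]
  [ 0  1  -2  0  |   1 ]
Subtract r2 from r4.
  [ 1  0   0   0  |    1 ]
  [ 0  1  -3   2  |   11 ]
  [ 0  0   0   1  |    6 ]
  [ 0  0   1  -2  |  -10 ]
Swap r3 and r4.
  [ 1  0   0   0  |    1 ]
  [ 0  1  -3   2  |   11 ]
  [ 0  0   1  -2  |  -10 ]
  [ 0  0   0   1  |    6 ]
Add 2 times r4 to r3.
  [ 1  0   0  0  |   1 ]
  [ 0  1  -3  2  |  11 ]
  [ 0  0   1  0  |   2 ]
  [ 0  0   0  1  |   6 ]
Subtract 2 times r4 from r2.
  [ 1  0   0  0  |   1 ]
  [ 0  1  -3  0  |  -1 ]
  [ 0  0   1  0  |   2 ]
  [ 0  0   0  1  |   6 ]
Add 3 times r3 to r2.
  [ 1  0  0  0  |  1 ]
  [ 0  1  0  0  |  5 ]
  [ 0  0  1  0  |  2 ]
  [ 0  0  0  1  |  6 ]
Reading off the last column: p = 1, q = 5, r = 2, s = 6.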